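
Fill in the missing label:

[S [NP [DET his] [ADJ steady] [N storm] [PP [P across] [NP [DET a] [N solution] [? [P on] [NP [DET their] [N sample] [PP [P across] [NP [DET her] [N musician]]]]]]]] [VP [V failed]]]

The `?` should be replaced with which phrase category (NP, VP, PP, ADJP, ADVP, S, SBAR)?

PP

A constituent whose immediate children are P 'on', NP is a prepositional phrase: PP.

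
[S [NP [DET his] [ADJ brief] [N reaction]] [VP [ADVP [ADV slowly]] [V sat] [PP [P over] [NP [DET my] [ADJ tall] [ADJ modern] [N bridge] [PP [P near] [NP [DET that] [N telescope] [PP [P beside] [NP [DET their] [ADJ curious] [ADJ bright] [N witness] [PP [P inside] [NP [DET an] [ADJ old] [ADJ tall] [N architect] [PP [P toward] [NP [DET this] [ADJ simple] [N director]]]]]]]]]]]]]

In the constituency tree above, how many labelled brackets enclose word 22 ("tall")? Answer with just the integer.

The word sits inside ADJ, which is inside NP, inside PP, inside NP, inside PP, inside NP, inside PP, inside NP, inside PP, inside VP, inside S — 11 brackets in all.

11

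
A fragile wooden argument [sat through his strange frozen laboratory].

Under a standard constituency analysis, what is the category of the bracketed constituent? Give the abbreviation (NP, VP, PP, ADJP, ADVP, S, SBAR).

The span is built around the verb "sat" — a verb phrase (VP).

VP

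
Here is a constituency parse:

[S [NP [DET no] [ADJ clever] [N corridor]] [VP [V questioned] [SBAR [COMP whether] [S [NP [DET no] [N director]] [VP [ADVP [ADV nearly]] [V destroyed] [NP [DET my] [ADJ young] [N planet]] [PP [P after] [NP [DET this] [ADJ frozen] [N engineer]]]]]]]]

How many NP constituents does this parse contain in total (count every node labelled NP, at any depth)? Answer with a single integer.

4

Scanning left to right, an opening `[NP` appears at word positions 1, 6, 10, 14 — 4 in total.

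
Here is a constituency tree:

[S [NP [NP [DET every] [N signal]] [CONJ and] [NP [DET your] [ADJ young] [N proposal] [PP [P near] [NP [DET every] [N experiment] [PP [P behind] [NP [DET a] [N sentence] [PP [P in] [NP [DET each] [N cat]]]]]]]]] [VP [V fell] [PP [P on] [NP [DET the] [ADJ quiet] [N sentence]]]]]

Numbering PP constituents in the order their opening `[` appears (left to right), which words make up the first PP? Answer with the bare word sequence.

near every experiment behind a sentence in each cat

Opening `[PP` markers occur at word positions 7, 10, 13, 17; the first of these opens the constituent [PP near every experiment behind a sentence in each cat].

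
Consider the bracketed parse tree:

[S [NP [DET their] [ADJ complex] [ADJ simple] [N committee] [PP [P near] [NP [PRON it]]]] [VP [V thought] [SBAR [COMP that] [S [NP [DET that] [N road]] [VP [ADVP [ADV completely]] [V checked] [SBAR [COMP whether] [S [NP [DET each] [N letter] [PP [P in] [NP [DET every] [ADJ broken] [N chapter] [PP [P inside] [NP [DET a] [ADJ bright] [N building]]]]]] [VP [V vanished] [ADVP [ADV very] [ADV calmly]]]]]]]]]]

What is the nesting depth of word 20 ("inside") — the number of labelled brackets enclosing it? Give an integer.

Counting open brackets not yet closed at "inside": [S [VP [SBAR [S [VP [SBAR [S [NP [PP [NP [PP [P = 12.

12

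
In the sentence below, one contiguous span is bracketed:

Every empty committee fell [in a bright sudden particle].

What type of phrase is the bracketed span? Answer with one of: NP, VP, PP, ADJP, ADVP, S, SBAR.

PP

"in" is the head of the bracketed span, so the span is a prepositional phrase: PP.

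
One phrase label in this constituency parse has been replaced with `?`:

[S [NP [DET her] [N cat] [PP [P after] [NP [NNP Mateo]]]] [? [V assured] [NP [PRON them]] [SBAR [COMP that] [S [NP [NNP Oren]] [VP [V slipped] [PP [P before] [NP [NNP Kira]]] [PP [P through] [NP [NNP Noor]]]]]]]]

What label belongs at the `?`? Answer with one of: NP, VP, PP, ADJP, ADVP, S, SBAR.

The `?` node immediately contains: V 'assured', NP, SBAR. That is the internal structure of a verb phrase, so the label is VP.

VP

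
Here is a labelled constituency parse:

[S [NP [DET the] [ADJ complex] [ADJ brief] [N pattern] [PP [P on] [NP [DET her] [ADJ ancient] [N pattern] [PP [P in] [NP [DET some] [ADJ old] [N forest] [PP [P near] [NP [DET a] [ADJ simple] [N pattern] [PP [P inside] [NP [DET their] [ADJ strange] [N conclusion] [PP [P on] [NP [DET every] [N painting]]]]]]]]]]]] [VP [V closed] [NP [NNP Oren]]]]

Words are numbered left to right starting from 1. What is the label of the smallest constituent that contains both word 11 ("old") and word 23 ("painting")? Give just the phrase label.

NP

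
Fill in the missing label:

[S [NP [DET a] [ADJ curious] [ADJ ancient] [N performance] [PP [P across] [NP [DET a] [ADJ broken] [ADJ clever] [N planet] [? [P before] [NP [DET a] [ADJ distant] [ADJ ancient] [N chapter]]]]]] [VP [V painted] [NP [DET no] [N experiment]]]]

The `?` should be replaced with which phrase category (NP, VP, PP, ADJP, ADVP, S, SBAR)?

PP

Looking at what the `?` directly dominates — P 'before', NP — this is a prepositional phrase (PP).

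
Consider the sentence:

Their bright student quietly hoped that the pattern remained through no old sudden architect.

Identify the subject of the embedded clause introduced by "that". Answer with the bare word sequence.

the pattern

In the embedded clause introduced by "that" the verb is "remained"; the NP preceding it, "the pattern", is the subject.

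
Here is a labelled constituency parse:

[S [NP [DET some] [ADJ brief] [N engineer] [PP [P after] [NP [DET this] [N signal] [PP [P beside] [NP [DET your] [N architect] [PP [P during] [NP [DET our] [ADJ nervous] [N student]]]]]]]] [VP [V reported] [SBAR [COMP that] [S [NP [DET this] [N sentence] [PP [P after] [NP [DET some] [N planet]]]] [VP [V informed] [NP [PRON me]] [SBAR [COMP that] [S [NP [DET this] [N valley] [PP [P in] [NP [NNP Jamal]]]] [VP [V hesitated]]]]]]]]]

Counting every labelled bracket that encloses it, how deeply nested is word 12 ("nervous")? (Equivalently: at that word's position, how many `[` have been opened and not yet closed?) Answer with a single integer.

Path from the root down to the word: S → NP → PP → NP → PP → NP → PP → NP → ADJ. That is 9 enclosing brackets.

9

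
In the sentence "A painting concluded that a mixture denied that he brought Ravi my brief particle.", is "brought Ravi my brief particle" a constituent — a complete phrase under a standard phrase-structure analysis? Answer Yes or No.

Yes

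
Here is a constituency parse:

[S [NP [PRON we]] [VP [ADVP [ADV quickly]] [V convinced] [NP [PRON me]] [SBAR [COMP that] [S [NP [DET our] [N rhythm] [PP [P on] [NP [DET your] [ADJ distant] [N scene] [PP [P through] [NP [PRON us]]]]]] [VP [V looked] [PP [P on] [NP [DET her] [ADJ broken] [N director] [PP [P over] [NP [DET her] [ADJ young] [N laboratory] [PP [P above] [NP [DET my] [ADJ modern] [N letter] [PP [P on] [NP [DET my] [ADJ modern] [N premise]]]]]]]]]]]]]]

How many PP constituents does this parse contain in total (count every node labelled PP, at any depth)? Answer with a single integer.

6

Scanning left to right, an opening `[PP` appears at word positions 8, 12, 15, 19, 23, 27 — 6 in total.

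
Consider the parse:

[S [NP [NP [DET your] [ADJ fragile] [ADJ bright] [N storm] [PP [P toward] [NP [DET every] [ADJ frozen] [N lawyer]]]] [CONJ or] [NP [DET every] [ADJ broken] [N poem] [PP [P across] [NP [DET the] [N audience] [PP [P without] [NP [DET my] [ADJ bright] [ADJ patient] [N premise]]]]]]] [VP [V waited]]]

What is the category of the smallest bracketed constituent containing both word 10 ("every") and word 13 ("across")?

NP

Both words fall inside [NP every broken poem across the audience without my bright patient premise] (words 10–20), and no smaller constituent contains them both. Label: NP.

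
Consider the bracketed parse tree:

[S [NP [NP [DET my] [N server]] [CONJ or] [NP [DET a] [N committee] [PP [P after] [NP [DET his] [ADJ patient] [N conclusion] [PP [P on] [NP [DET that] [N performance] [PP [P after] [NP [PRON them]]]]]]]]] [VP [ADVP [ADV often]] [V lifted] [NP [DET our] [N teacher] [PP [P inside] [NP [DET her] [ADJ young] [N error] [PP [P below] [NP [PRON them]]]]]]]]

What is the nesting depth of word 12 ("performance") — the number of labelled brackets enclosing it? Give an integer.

8

Counting open brackets not yet closed at "performance": [S [NP [NP [PP [NP [PP [NP [N = 8.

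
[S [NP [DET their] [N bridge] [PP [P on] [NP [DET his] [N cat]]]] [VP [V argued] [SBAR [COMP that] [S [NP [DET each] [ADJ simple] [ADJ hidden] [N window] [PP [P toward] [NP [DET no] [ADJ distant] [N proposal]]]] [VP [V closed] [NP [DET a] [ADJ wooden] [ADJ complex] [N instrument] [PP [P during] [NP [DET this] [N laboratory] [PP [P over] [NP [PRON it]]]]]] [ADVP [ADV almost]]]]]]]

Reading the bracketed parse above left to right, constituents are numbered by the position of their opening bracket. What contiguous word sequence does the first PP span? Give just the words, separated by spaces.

In left-to-right order the PP constituents are "on his cat"; "toward no distant proposal"; "during this laboratory over it"; "over it". Number 1 is "on his cat".

on his cat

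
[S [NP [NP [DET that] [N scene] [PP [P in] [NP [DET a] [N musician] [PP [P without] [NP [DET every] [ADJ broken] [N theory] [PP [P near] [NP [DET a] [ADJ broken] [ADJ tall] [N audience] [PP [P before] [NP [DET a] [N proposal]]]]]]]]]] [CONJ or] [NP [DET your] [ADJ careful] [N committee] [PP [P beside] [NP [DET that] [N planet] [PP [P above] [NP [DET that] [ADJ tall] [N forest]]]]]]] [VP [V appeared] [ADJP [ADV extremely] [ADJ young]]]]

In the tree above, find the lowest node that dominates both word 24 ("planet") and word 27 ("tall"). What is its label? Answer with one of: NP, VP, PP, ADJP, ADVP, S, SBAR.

Both words fall inside [NP that planet above that tall forest] (words 23–28), and no smaller constituent contains them both. Label: NP.

NP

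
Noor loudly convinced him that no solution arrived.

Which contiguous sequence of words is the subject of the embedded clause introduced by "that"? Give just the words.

no solution

The subject of the embedded clause introduced by "that" is the NP immediately before the verb "arrived": "no solution".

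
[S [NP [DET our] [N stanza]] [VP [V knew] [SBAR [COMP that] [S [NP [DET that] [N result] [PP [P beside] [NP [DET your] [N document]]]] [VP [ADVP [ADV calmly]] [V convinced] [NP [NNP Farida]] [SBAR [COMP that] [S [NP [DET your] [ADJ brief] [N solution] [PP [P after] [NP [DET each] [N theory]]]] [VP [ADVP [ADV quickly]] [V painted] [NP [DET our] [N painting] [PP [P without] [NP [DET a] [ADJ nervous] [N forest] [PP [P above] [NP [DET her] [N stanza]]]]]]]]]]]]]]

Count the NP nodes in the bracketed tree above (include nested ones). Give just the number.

9

Listing each NP by its span: [NP our stanza]; [NP that result beside your document]; [NP your document]; [NP Farida]; [NP your brief solution after each theory]; [NP each theory] … — that makes 9.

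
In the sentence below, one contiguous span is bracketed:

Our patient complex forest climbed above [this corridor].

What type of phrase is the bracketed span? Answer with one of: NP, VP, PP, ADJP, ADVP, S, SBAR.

NP

The span is built around the noun "corridor" — a noun phrase (NP).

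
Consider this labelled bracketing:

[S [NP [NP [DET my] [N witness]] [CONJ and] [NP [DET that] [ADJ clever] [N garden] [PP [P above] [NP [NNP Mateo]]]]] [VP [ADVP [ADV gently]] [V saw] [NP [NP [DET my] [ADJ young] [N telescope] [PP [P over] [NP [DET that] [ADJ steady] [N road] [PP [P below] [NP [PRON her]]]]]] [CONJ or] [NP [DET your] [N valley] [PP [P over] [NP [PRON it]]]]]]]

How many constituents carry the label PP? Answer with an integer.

4

Scanning left to right, an opening `[PP` appears at word positions 7, 14, 18, 23 — 4 in total.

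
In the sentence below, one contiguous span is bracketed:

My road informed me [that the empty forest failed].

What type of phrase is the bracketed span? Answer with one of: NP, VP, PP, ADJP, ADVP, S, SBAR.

"that" is the head of the bracketed span, so the span is a subordinate clause: SBAR.

SBAR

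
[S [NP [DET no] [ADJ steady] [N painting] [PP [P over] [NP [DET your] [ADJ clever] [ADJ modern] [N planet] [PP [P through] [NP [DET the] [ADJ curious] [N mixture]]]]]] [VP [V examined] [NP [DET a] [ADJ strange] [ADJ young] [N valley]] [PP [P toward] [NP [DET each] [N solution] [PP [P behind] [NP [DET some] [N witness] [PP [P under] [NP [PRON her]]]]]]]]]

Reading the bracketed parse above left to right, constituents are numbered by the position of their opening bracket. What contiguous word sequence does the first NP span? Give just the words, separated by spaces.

no steady painting over your clever modern planet through the curious mixture

The NP opening brackets appear, in order, over: "no steady painting over your clever modern planet through the curious mixture"; "your clever modern planet through the curious mixture"; "the curious mixture"; "a strange young valley"; "each solution behind some witness under her"; "some witness under her"; "her". The first one spans "no steady painting over your clever modern planet through the curious mixture".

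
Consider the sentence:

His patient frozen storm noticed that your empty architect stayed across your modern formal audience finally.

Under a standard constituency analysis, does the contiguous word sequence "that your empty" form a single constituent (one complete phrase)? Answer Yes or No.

The sequence begins inside the complementizer "that" and ends inside the clause "your empty architect stayed across your modern formal audience finally"; it crosses a phrase boundary, so no single node in the tree spans exactly those words.

No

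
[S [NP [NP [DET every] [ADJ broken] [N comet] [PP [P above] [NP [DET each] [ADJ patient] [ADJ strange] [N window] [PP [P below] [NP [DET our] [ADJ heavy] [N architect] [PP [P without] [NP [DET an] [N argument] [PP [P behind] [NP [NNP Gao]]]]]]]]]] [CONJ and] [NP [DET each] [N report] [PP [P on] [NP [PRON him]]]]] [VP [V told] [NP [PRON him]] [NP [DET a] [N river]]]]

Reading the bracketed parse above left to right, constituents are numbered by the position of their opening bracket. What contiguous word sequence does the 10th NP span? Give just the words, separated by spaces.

a river

In left-to-right order the NP constituents are "every broken comet above each patient strange window below our heavy architect without an argument behind Gao and each report on him"; "every broken comet above each patient strange window below our heavy architect without an argument behind Gao"; "each patient strange window below our heavy architect without an argument behind Gao"; "our heavy architect without an argument behind Gao"; "an argument behind Gao"; "Gao"; "each report on him"; "him"; "him"; "a river". Number 10 is "a river".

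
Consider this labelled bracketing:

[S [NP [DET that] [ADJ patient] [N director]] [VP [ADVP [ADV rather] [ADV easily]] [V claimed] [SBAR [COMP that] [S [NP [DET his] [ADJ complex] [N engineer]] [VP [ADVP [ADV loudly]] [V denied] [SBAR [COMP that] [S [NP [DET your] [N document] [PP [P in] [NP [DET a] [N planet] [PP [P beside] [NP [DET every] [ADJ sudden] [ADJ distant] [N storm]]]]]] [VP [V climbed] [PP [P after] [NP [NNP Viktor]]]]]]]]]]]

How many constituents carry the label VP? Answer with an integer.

3

The VP constituents are: [VP rather easily claimed that his complex engineer loudly denied that your document in a planet beside every sudden distant storm climbed after Viktor]; [VP loudly denied that your document in a planet beside every sudden distant storm climbed after Viktor]; [VP climbed after Viktor]. Total: 3.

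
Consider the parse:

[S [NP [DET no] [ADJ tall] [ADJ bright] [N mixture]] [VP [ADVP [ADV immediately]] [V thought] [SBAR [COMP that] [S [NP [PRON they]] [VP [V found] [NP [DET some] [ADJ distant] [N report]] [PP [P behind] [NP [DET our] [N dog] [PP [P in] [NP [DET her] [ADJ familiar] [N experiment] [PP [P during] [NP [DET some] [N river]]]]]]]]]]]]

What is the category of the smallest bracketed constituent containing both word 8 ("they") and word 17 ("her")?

Both words fall inside [S they found some distant report behind our dog in her familiar experiment during some river] (words 8–22), and no smaller constituent contains them both. Label: S.

S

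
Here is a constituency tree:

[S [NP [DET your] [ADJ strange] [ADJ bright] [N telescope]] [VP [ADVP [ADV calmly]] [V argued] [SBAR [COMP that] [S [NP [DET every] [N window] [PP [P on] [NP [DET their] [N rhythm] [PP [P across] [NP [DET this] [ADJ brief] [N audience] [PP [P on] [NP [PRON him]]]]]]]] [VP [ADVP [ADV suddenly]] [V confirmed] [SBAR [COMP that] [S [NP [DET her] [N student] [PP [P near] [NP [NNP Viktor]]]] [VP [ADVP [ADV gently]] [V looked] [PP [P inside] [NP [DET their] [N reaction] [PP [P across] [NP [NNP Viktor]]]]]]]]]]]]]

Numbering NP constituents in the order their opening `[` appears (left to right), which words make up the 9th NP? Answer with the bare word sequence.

Viktor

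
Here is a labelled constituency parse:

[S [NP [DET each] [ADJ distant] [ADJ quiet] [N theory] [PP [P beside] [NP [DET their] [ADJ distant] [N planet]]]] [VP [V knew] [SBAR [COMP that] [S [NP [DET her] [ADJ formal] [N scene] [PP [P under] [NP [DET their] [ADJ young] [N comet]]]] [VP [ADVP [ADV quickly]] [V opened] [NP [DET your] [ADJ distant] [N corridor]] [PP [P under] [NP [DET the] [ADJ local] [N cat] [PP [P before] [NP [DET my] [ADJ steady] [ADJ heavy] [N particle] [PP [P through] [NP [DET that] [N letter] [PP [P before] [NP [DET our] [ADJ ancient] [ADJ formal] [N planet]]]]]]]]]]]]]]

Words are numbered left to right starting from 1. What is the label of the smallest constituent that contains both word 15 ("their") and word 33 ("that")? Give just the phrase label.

Both words fall inside [S her formal scene under their young comet quickly opened your distant corridor under the local cat before my steady heavy particle through that letter before our ancient formal planet] (words 11–39), and no smaller constituent contains them both. Label: S.

S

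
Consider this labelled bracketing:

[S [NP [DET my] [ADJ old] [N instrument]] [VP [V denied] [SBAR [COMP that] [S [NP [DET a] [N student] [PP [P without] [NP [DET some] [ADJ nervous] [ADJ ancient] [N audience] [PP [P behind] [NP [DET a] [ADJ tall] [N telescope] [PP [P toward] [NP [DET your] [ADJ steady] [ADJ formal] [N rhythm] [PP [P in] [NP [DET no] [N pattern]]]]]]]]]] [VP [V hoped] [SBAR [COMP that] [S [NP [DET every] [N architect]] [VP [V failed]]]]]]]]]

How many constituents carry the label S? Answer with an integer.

3

The S constituents are: [S my old instrument denied that a student without some nervous ancient audience behind a tall telescope toward your steady formal rhythm in no pattern hoped that every architect failed]; [S a student without some nervous ancient audience behind a tall telescope toward your steady formal rhythm in no pattern hoped that every architect failed]; [S every architect failed]. Total: 3.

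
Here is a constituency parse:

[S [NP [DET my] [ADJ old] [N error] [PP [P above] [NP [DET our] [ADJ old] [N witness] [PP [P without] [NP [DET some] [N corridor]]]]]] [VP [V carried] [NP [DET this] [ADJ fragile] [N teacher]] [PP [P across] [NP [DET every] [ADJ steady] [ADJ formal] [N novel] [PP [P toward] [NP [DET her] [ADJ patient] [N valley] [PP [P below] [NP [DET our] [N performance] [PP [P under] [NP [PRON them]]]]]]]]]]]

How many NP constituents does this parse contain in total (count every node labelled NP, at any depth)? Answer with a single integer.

8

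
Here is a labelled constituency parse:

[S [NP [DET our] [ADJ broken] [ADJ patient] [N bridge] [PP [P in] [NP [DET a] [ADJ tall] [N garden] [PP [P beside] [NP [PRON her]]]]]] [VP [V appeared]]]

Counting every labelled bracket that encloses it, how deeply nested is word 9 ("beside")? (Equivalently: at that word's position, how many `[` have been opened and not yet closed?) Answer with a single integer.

6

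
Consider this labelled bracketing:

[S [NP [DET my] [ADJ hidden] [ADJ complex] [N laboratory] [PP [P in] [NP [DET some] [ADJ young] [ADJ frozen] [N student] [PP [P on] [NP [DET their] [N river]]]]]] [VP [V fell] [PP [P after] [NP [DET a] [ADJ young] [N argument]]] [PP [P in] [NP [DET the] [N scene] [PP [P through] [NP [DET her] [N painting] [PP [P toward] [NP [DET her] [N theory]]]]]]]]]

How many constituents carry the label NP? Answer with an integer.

7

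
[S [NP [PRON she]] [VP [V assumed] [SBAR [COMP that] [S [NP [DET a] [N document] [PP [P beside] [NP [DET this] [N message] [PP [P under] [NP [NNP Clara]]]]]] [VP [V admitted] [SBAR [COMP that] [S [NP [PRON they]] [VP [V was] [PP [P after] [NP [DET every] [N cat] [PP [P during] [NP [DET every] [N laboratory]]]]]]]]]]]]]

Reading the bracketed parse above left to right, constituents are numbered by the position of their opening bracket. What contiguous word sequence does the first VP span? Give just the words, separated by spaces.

assumed that a document beside this message under Clara admitted that they was after every cat during every laboratory

Opening `[VP` markers occur at word positions 2, 11, 14; the first of these opens the constituent [VP assumed that a document beside this message under Clara admitted that they was after every cat during every laboratory].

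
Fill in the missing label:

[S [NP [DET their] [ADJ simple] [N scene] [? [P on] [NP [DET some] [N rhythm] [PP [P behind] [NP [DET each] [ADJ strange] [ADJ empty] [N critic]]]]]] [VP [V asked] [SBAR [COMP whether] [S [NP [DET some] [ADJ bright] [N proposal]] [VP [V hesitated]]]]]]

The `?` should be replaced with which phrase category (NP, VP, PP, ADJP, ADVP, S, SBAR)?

The `?` node immediately contains: P 'on', NP. That is the internal structure of a prepositional phrase, so the label is PP.

PP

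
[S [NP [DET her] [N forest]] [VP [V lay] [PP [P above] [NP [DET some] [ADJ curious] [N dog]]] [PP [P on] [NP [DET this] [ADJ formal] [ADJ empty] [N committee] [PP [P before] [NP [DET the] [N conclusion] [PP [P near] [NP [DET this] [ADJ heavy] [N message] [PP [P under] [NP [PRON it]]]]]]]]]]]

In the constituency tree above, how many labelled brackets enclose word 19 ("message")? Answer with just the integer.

9

The word sits inside N, which is inside NP, inside PP, inside NP, inside PP, inside NP, inside PP, inside VP, inside S — 9 brackets in all.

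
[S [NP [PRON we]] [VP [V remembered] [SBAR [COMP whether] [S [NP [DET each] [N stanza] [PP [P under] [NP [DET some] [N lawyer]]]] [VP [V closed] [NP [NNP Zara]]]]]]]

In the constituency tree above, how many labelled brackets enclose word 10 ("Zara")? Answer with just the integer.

7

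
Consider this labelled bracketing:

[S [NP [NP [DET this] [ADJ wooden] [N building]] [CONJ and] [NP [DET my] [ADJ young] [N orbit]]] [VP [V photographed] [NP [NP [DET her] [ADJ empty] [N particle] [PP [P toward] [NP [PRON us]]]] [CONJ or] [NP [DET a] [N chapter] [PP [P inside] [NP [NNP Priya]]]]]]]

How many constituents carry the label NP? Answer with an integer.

8

The NP constituents are: [NP this wooden building and my young orbit]; [NP this wooden building]; [NP my young orbit]; [NP her empty particle toward us or a chapter inside Priya]; [NP her empty particle toward us]; [NP us] …. Total: 8.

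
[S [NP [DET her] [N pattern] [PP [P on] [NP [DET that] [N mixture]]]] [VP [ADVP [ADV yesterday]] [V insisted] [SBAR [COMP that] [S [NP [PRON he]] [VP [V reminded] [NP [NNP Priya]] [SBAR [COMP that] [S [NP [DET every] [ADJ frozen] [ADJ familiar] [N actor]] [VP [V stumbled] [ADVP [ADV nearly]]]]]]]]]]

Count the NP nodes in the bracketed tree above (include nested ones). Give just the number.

5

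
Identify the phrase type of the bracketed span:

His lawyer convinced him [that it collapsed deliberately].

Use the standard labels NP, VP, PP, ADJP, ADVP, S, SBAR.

The span is built around the complementizer "that" — a subordinate clause (SBAR).

SBAR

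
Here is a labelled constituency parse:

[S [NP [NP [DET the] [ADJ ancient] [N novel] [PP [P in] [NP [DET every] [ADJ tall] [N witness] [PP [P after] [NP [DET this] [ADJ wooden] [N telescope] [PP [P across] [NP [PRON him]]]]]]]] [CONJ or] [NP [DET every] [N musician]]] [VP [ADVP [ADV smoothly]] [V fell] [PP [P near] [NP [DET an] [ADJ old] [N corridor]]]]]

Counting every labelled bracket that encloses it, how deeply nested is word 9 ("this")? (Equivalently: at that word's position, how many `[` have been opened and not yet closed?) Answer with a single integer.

8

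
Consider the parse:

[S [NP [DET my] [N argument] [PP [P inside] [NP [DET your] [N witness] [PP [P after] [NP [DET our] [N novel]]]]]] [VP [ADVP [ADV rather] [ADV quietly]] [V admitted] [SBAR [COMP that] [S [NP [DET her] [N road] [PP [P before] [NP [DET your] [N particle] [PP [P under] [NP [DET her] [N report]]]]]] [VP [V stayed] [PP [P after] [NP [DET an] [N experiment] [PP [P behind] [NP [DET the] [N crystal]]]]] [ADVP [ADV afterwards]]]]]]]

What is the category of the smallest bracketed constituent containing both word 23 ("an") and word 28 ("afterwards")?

VP

The smallest bracket enclosing both words is [VP stayed after an experiment behind the crystal afterwards], so the label is VP.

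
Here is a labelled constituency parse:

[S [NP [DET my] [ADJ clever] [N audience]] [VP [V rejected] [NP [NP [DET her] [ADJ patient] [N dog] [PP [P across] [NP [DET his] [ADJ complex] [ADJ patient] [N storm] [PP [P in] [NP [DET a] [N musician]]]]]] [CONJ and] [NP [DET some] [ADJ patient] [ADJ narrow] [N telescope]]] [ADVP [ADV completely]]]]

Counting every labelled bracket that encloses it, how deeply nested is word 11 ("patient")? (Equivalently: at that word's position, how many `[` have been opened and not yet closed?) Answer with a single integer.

7

The word sits inside ADJ, which is inside NP, inside PP, inside NP, inside NP, inside VP, inside S — 7 brackets in all.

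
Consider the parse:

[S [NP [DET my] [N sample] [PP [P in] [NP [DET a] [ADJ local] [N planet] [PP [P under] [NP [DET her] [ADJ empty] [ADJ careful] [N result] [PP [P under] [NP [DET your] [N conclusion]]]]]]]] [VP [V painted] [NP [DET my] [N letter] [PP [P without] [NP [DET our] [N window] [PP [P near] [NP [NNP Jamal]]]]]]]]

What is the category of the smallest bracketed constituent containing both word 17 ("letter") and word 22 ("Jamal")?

NP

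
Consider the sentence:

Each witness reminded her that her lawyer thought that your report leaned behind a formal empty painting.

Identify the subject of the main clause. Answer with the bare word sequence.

"each witness" is the NP that combines with the VP headed by "reminded" to form the main clause — the subject.

each witness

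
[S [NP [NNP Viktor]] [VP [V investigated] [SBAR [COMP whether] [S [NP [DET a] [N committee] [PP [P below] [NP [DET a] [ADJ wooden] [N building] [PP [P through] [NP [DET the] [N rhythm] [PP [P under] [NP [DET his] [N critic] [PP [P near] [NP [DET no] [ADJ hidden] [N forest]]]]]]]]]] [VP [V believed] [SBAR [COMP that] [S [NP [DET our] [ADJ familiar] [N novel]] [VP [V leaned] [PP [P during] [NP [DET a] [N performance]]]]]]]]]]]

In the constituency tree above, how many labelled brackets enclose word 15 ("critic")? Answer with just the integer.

Path from the root down to the word: S → VP → SBAR → S → NP → PP → NP → PP → NP → PP → NP → N. That is 12 enclosing brackets.

12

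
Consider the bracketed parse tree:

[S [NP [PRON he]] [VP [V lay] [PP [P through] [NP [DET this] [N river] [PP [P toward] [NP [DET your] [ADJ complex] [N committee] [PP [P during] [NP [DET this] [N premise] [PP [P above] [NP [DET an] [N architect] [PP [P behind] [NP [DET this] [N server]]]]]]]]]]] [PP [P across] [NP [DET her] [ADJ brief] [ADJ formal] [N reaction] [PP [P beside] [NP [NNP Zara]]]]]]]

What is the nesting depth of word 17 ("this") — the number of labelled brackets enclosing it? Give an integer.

The word sits inside DET, which is inside NP, inside PP, inside NP, inside PP, inside NP, inside PP, inside NP, inside PP, inside NP, inside PP, inside VP, inside S — 13 brackets in all.

13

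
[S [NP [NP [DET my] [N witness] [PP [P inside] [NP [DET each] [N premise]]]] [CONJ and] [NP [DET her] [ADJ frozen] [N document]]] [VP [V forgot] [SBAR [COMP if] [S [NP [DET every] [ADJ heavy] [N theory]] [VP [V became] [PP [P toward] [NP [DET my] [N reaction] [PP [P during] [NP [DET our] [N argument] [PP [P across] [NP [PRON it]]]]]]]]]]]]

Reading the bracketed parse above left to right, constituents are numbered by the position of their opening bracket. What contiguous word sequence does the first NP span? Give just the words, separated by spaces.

my witness inside each premise and her frozen document

In left-to-right order the NP constituents are "my witness inside each premise and her frozen document"; "my witness inside each premise"; "each premise"; "her frozen document"; "every heavy theory"; "my reaction during our argument across it"; "our argument across it"; "it". Number 1 is "my witness inside each premise and her frozen document".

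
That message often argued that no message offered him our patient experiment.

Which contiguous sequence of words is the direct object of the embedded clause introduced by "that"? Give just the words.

Within the embedded clause introduced by "that", the direct object of "offered" is "our patient experiment".

our patient experiment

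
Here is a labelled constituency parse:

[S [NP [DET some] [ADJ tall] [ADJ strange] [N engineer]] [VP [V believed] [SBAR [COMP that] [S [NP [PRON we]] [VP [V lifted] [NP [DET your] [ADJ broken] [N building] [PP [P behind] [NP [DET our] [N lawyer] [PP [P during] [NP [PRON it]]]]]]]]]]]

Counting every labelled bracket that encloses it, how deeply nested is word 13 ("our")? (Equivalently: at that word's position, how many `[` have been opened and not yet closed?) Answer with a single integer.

9

The word sits inside DET, which is inside NP, inside PP, inside NP, inside VP, inside S, inside SBAR, inside VP, inside S — 9 brackets in all.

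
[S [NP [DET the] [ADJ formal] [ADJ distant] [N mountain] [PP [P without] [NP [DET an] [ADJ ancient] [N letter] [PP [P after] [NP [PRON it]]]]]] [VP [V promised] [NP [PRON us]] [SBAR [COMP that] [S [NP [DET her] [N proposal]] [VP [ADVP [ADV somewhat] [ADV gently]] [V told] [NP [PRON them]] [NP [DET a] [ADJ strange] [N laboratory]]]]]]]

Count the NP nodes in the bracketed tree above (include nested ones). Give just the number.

Scanning left to right, an opening `[NP` appears at word positions 1, 6, 10, 12, 14, 19, 20 — 7 in total.

7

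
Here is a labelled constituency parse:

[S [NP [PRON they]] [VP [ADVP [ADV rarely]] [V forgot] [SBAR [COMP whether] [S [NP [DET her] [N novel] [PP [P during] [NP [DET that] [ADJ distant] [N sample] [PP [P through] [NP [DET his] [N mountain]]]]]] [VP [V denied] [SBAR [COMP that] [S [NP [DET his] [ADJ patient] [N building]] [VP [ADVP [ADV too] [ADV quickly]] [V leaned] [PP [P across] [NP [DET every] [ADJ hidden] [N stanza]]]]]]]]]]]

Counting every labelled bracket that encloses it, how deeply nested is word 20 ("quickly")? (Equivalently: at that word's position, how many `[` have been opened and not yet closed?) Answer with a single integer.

10

Counting open brackets not yet closed at "quickly": [S [VP [SBAR [S [VP [SBAR [S [VP [ADVP [ADV = 10.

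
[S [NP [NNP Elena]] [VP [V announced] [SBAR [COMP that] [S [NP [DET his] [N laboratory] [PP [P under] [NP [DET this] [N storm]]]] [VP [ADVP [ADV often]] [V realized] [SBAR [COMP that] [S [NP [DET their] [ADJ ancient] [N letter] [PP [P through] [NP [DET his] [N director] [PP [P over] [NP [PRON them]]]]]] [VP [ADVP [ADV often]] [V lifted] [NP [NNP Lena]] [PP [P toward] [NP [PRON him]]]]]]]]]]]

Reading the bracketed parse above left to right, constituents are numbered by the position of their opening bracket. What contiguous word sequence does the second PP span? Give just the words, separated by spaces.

In left-to-right order the PP constituents are "under this storm"; "through his director over them"; "over them"; "toward him". Number 2 is "through his director over them".

through his director over them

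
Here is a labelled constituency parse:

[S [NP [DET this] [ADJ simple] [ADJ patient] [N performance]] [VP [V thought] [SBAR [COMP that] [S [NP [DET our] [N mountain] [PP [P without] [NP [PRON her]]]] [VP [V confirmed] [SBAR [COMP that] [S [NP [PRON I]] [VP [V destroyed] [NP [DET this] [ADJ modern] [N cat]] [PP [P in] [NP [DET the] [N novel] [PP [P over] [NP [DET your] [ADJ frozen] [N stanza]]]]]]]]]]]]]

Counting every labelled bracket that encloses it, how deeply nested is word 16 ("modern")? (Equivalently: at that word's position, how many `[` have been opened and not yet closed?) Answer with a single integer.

Path from the root down to the word: S → VP → SBAR → S → VP → SBAR → S → VP → NP → ADJ. That is 10 enclosing brackets.

10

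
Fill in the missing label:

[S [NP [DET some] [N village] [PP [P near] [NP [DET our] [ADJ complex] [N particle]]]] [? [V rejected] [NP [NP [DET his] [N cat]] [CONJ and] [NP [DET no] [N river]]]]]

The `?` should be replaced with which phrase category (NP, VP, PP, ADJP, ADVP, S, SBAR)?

The `?` node immediately contains: V 'rejected', NP. That is the internal structure of a verb phrase, so the label is VP.

VP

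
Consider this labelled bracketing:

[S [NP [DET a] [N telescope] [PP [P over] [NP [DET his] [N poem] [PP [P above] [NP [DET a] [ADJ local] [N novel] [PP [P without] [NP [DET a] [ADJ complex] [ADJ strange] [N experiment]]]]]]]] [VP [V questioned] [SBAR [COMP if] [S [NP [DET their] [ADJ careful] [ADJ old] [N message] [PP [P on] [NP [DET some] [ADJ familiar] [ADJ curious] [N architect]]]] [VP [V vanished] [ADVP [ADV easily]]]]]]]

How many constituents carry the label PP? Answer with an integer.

4

Listing each PP by its span: [PP over his poem above a local novel without a complex strange experiment]; [PP above a local novel without a complex strange experiment]; [PP without a complex strange experiment]; [PP on some familiar curious architect] — that makes 4.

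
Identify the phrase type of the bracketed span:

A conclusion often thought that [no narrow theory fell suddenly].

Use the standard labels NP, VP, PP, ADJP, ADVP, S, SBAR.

The bracketed span "no narrow theory fell suddenly" is headed by "fell", making it a clause (S).

S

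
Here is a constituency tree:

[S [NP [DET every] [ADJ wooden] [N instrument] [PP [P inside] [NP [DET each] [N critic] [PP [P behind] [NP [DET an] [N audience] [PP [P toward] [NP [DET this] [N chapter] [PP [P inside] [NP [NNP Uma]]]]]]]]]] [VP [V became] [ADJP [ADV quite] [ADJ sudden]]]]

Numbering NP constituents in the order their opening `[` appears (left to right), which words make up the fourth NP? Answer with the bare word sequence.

this chapter inside Uma

Opening `[NP` markers occur at word positions 1, 5, 8, 11, 14; the fourth of these opens the constituent [NP this chapter inside Uma].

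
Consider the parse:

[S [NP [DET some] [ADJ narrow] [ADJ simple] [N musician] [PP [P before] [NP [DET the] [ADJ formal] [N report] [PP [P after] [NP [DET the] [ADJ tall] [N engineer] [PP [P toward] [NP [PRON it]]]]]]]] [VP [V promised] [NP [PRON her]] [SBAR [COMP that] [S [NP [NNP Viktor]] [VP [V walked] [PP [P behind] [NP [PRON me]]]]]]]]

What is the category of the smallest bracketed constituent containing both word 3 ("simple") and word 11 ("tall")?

NP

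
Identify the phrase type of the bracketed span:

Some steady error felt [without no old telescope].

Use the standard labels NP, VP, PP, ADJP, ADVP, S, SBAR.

PP

The span is built around the preposition "without" — a prepositional phrase (PP).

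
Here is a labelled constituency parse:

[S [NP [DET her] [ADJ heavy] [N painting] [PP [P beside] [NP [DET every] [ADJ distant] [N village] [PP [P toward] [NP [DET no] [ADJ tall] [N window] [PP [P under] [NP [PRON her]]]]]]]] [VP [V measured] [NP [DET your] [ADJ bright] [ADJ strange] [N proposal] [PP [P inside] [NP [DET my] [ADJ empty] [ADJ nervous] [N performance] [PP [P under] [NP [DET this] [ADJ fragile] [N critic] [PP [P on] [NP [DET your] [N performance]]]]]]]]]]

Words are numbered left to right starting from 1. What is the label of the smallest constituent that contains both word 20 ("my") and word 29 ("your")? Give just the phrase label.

The smallest bracket enclosing both words is [NP my empty nervous performance under this fragile critic on your performance], so the label is NP.

NP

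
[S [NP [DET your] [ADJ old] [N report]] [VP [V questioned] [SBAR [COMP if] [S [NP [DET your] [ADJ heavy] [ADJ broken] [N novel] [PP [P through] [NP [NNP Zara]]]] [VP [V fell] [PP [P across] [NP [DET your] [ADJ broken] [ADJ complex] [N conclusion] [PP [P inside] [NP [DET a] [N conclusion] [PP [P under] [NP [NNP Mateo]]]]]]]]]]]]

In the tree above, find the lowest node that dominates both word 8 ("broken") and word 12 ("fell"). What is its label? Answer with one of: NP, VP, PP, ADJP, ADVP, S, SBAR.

Word 8 lies under S → VP → SBAR → S → NP → ADJ; word 12 lies under S → VP → SBAR → S → VP → V. The lowest shared node is the S.

S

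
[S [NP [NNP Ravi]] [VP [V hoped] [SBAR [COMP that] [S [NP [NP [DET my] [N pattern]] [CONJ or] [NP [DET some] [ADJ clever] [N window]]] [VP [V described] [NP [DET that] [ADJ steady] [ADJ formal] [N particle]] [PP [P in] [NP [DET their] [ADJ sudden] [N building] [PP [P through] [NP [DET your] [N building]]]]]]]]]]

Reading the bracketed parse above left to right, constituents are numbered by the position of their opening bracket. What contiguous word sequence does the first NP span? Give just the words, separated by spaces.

In left-to-right order the NP constituents are "Ravi"; "my pattern or some clever window"; "my pattern"; "some clever window"; "that steady formal particle"; "their sudden building through your building"; "your building". Number 1 is "Ravi".

Ravi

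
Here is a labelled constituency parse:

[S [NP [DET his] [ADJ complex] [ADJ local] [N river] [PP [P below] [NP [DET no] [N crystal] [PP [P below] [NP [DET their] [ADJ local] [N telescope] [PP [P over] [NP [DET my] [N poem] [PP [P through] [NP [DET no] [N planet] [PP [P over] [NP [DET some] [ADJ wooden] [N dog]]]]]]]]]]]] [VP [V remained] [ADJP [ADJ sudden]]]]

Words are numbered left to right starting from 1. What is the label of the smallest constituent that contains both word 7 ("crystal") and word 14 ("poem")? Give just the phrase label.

NP

Word 7 lies under S → NP → PP → NP → N; word 14 lies under S → NP → PP → NP → PP → NP → PP → NP → N. The lowest shared node is the NP.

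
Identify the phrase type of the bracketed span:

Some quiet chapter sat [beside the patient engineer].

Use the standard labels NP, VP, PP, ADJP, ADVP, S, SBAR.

"beside" is the head of the bracketed span, so the span is a prepositional phrase: PP.

PP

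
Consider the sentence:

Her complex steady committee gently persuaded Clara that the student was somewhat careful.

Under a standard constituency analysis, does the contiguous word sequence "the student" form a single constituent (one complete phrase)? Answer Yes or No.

"the student" is exactly the noun phrase [NP the student], a complete constituent.

Yes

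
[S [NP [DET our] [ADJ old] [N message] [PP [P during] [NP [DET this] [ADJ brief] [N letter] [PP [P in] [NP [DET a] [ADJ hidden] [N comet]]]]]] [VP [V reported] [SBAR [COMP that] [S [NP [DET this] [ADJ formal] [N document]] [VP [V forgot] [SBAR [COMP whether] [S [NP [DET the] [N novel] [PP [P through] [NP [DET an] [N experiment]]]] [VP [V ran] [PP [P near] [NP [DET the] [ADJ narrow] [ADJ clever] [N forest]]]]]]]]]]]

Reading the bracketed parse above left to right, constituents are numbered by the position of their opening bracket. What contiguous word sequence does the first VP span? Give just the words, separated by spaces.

reported that this formal document forgot whether the novel through an experiment ran near the narrow clever forest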